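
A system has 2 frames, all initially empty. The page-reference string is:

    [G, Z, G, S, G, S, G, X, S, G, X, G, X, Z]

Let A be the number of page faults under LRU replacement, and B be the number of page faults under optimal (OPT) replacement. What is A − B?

Under LRU: F F . F . . . F F F F . . F → 8 faults.
Under OPT: F F . F . . . F . F . . . F → 6 faults.
A − B = 8 − 6 = 2.

2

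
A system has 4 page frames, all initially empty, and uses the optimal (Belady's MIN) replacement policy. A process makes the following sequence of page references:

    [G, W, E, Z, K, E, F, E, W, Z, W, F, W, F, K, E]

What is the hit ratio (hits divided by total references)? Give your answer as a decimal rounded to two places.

G -> miss, frames (G)
W -> miss, frames (G W)
E -> miss, frames (G W E)
Z -> miss, frames (G W E Z)
K -> miss, evict G, frames (W E Z K)
E -> hit
F -> miss, evict K, frames (W E Z F)
E -> hit
W -> hit
Z -> hit
W -> hit
F -> hit
W -> hit
F -> hit
K -> miss, evict F, frames (W E Z K)
E -> hit
Hits: 9 of 16 references → 9/16 = 0.5625.

0.56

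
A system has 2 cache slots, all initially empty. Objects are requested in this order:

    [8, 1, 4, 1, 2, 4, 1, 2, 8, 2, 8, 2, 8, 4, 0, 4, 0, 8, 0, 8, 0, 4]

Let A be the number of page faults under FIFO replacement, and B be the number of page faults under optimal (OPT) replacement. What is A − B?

1

Under FIFO: F F F . F . F . F F . . . F F . . F . . . F → 11 faults.
Under OPT: F F F . F . F . F . . . . F F . . F . . . F → 10 faults.
A − B = 11 − 10 = 1.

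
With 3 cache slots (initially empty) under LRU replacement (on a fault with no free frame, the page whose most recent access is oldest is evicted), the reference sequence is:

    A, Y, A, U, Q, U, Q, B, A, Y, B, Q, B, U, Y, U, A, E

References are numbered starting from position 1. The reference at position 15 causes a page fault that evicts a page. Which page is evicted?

Q

pos 1: A: fault, frames [A]
pos 2: Y: fault, frames [A, Y]
pos 3: A: hit
pos 4: U: fault, frames [Y, A, U]
pos 5: Q: fault, evict Y, frames [A, U, Q]
pos 6: U: hit
pos 7: Q: hit
pos 8: B: fault, evict A, frames [U, Q, B]
pos 9: A: fault, evict U, frames [Q, B, A]
pos 10: Y: fault, evict Q, frames [B, A, Y]
pos 11: B: hit
pos 12: Q: fault, evict A, frames [Y, B, Q]
pos 13: B: hit
pos 14: U: fault, evict Y, frames [Q, B, U]
pos 15: Y: fault, evict Q, frames [B, U, Y]
At position 15, page Q is evicted.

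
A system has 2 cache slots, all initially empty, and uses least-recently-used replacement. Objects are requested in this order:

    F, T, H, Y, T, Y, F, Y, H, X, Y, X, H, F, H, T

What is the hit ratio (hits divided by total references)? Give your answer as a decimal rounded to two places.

0.25

F → fault, frames (F)
T → fault, frames (F T)
H → fault, evict F, frames (T H)
Y → fault, evict T, frames (H Y)
T → fault, evict H, frames (Y T)
Y → hit
F → fault, evict T, frames (Y F)
Y → hit
H → fault, evict F, frames (Y H)
X → fault, evict Y, frames (H X)
Y → fault, evict H, frames (X Y)
X → hit
H → fault, evict Y, frames (X H)
F → fault, evict X, frames (H F)
H → hit
T → fault, evict F, frames (H T)
Hits: 4 of 16 references → 4/16 = 0.2500.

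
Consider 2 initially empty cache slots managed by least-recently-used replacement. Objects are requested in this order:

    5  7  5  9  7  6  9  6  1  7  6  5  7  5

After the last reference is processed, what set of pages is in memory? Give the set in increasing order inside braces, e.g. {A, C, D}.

{5, 7}

5 → fault, frames {5}
7 → fault, frames {5,7}
5 → hit
9 → fault, evict 7, frames {5,9}
7 → fault, evict 5, frames {9,7}
6 → fault, evict 9, frames {7,6}
9 → fault, evict 7, frames {6,9}
6 → hit
1 → fault, evict 9, frames {6,1}
7 → fault, evict 6, frames {1,7}
6 → fault, evict 1, frames {7,6}
5 → fault, evict 7, frames {6,5}
7 → fault, evict 6, frames {5,7}
5 → hit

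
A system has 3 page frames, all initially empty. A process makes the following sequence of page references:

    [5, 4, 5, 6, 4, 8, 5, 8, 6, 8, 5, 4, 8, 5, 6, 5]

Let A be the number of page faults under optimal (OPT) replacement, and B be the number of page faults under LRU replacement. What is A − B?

Under OPT: F F . F . F . . . . . F . . F . → 6 faults.
Under LRU: F F . F . F F . F . . F . . F . → 8 faults.
A − B = 6 − 8 = -2.

-2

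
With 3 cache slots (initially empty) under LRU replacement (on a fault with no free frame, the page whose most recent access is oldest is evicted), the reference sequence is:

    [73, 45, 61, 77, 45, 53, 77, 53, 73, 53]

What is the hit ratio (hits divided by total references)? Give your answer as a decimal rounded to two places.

0.40

73 → miss, frames [73]
45 → miss, frames [73, 45]
61 → miss, frames [73, 45, 61]
77 → miss, evict 73, frames [45, 61, 77]
45 → hit
53 → miss, evict 61, frames [77, 45, 53]
77 → hit
53 → hit
73 → miss, evict 45, frames [77, 53, 73]
53 → hit
Hits: 4 of 10 references → 4/10 = 0.4000.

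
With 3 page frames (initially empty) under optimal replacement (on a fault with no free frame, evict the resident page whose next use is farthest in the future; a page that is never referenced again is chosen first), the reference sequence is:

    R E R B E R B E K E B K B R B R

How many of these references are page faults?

5

R: miss, frames {R}
E: miss, frames {R,E}
R: hit
B: miss, frames {R,E,B}
E: hit
R: hit
B: hit
E: hit
K: miss, evict R, frames {E,B,K}
E: hit
B: hit
K: hit
B: hit
R: miss, evict K, frames {E,B,R}
B: hit
R: hit
Page faults: 5.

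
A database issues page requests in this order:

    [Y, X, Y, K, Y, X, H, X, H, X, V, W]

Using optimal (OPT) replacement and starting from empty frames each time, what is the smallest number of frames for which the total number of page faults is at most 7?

2

f=1: 12 faults
f=2: 7 faults
f=3: 6 faults
f=4: 6 faults
f=5: 6 faults
f=6: 6 faults
Smallest f with faults ≤ 7 is 2.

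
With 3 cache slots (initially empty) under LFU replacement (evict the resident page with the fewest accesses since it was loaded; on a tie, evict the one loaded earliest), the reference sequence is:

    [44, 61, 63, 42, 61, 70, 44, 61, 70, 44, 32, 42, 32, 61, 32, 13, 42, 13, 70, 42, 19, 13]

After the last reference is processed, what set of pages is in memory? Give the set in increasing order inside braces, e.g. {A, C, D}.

44 -> miss, frames (44)
61 -> miss, frames (44 61)
63 -> miss, frames (44 61 63)
42 -> miss, evict 44, frames (61 63 42)
61 -> hit
70 -> miss, evict 63, frames (61 42 70)
44 -> miss, evict 42, frames (61 70 44)
61 -> hit
70 -> hit
44 -> hit
32 -> miss, evict 70, frames (61 44 32)
42 -> miss, evict 32, frames (61 44 42)
32 -> miss, evict 42, frames (61 44 32)
61 -> hit
32 -> hit
13 -> miss, evict 44, frames (61 32 13)
42 -> miss, evict 13, frames (61 32 42)
13 -> miss, evict 42, frames (61 32 13)
70 -> miss, evict 13, frames (61 32 70)
42 -> miss, evict 70, frames (61 32 42)
19 -> miss, evict 42, frames (61 32 19)
13 -> miss, evict 19, frames (61 32 13)

{13, 32, 61}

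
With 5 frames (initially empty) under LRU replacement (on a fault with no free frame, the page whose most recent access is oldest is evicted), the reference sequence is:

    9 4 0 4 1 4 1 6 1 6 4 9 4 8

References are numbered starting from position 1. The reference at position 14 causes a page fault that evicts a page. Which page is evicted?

0

pos 1: 9 → fault, frames (9)
pos 2: 4 → fault, frames (9 4)
pos 3: 0 → fault, frames (9 4 0)
pos 4: 4 → hit
pos 5: 1 → fault, frames (9 0 4 1)
pos 6: 4 → hit
pos 7: 1 → hit
pos 8: 6 → fault, frames (9 0 4 1 6)
pos 9: 1 → hit
pos 10: 6 → hit
pos 11: 4 → hit
pos 12: 9 → hit
pos 13: 4 → hit
pos 14: 8 → fault, evict 0, frames (1 6 9 4 8)
At position 14, page 0 is evicted.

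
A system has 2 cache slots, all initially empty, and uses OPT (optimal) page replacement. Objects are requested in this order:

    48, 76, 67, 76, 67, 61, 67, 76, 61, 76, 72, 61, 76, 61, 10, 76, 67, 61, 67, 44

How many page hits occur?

48 -> fault, frames (48)
76 -> fault, frames (48 76)
67 -> fault, evict 48, frames (76 67)
76 -> hit
67 -> hit
61 -> fault, evict 76, frames (67 61)
67 -> hit
76 -> fault, evict 67, frames (61 76)
61 -> hit
76 -> hit
72 -> fault, evict 76, frames (61 72)
61 -> hit
76 -> fault, evict 72, frames (61 76)
61 -> hit
10 -> fault, evict 61, frames (76 10)
76 -> hit
67 -> fault, evict 10, frames (76 67)
61 -> fault, evict 76, frames (67 61)
67 -> hit
44 -> fault, evict 61, frames (67 44)
Hits: 9.

9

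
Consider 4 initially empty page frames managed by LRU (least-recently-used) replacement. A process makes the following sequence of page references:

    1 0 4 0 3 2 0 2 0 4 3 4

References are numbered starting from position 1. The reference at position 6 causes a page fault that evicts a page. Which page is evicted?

1

pos 1: 1: miss, frames [1]
pos 2: 0: miss, frames [1, 0]
pos 3: 4: miss, frames [1, 0, 4]
pos 4: 0: hit
pos 5: 3: miss, frames [1, 4, 0, 3]
pos 6: 2: miss, evict 1, frames [4, 0, 3, 2]
At position 6, page 1 is evicted.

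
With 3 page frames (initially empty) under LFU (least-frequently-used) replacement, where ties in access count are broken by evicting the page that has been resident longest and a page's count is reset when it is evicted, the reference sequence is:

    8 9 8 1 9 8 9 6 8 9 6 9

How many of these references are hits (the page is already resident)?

8

8: miss, frames (8)
9: miss, frames (8 9)
8: hit
1: miss, frames (8 9 1)
9: hit
8: hit
9: hit
6: miss, evict 1, frames (8 9 6)
8: hit
9: hit
6: hit
9: hit
Hits: 8.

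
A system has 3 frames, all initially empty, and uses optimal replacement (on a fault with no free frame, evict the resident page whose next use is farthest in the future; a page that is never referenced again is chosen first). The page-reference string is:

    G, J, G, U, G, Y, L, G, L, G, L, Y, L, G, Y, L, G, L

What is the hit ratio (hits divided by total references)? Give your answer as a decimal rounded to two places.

G → miss, frames [G]
J → miss, frames [G, J]
G → hit
U → miss, frames [G, J, U]
G → hit
Y → miss, evict U, frames [G, J, Y]
L → miss, evict J, frames [G, Y, L]
G → hit
L → hit
G → hit
L → hit
Y → hit
L → hit
G → hit
Y → hit
L → hit
G → hit
L → hit
Hits: 13 of 18 references → 13/18 = 0.7222.

0.72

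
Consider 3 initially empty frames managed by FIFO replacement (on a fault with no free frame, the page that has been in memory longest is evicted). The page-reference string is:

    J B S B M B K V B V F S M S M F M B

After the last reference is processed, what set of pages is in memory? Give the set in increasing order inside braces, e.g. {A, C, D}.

J -> miss, frames {J}
B -> miss, frames {J,B}
S -> miss, frames {J,B,S}
B -> hit
M -> miss, evict J, frames {B,S,M}
B -> hit
K -> miss, evict B, frames {S,M,K}
V -> miss, evict S, frames {M,K,V}
B -> miss, evict M, frames {K,V,B}
V -> hit
F -> miss, evict K, frames {V,B,F}
S -> miss, evict V, frames {B,F,S}
M -> miss, evict B, frames {F,S,M}
S -> hit
M -> hit
F -> hit
M -> hit
B -> miss, evict F, frames {S,M,B}

{B, M, S}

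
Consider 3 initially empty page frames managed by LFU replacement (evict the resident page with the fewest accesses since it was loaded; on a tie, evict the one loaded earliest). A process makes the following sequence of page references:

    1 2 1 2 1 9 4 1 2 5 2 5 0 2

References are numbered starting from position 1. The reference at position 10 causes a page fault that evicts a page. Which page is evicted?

pos 1: 1 -> fault, frames [1]
pos 2: 2 -> fault, frames [1, 2]
pos 3: 1 -> hit
pos 4: 2 -> hit
pos 5: 1 -> hit
pos 6: 9 -> fault, frames [1, 2, 9]
pos 7: 4 -> fault, evict 9, frames [1, 2, 4]
pos 8: 1 -> hit
pos 9: 2 -> hit
pos 10: 5 -> fault, evict 4, frames [1, 2, 5]
At position 10, page 4 is evicted.

4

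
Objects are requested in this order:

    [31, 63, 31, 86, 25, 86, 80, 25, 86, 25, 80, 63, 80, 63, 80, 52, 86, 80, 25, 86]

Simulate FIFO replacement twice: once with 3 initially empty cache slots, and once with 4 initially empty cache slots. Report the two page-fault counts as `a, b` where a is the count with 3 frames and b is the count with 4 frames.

10, 6

3 frames: F F . F F . F . . . . F . . . F F F F . → 10 faults.
4 frames: F F . F F . F . . . . . . . . F . . . . → 6 faults.
6 < 10: adding a frame reduced faults, as is typical.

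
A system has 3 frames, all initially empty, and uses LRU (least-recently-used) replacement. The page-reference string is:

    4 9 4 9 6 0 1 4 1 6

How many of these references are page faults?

7

4 → fault, frames {4}
9 → fault, frames {4,9}
4 → hit
9 → hit
6 → fault, frames {4,9,6}
0 → fault, evict 4, frames {9,6,0}
1 → fault, evict 9, frames {6,0,1}
4 → fault, evict 6, frames {0,1,4}
1 → hit
6 → fault, evict 0, frames {4,1,6}
Page faults: 7.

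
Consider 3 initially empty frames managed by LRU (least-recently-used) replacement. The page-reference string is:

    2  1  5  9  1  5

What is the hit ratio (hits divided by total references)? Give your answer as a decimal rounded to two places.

0.33

2: miss, frames {2}
1: miss, frames {2,1}
5: miss, frames {2,1,5}
9: miss, evict 2, frames {1,5,9}
1: hit
5: hit
Hits: 2 of 6 references → 2/6 = 0.3333.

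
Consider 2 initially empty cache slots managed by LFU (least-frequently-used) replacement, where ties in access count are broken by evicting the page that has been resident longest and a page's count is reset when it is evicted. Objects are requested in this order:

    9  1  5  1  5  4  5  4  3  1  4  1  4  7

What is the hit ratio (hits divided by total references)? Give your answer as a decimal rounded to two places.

9: miss, frames (9)
1: miss, frames (9 1)
5: miss, evict 9, frames (1 5)
1: hit
5: hit
4: miss, evict 1, frames (5 4)
5: hit
4: hit
3: miss, evict 4, frames (5 3)
1: miss, evict 3, frames (5 1)
4: miss, evict 1, frames (5 4)
1: miss, evict 4, frames (5 1)
4: miss, evict 1, frames (5 4)
7: miss, evict 4, frames (5 7)
Hits: 4 of 14 references → 4/14 = 0.2857.

0.29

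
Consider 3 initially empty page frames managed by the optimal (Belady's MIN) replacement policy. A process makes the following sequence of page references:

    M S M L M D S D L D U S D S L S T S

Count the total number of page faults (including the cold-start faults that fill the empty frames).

M -> fault, frames (M)
S -> fault, frames (M S)
M -> hit
L -> fault, frames (M S L)
M -> hit
D -> fault, evict M, frames (S L D)
S -> hit
D -> hit
L -> hit
D -> hit
U -> fault, evict L, frames (S D U)
S -> hit
D -> hit
S -> hit
L -> fault, evict U, frames (S D L)
S -> hit
T -> fault, evict L, frames (S D T)
S -> hit
Page faults: 7.

7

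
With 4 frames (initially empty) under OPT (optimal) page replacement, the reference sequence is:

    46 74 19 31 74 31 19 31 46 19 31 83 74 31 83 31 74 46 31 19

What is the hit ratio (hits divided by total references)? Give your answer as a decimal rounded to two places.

0.70

46: miss, frames [46]
74: miss, frames [46, 74]
19: miss, frames [46, 74, 19]
31: miss, frames [46, 74, 19, 31]
74: hit
31: hit
19: hit
31: hit
46: hit
19: hit
31: hit
83: miss, evict 19, frames [46, 74, 31, 83]
74: hit
31: hit
83: hit
31: hit
74: hit
46: hit
31: hit
19: miss, evict 83, frames [46, 74, 31, 19]
Hits: 14 of 20 references → 14/20 = 0.7000.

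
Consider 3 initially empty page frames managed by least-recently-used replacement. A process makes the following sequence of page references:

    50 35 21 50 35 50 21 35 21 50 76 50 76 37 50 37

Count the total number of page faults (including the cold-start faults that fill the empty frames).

5

50 -> fault, frames [50]
35 -> fault, frames [50, 35]
21 -> fault, frames [50, 35, 21]
50 -> hit
35 -> hit
50 -> hit
21 -> hit
35 -> hit
21 -> hit
50 -> hit
76 -> fault, evict 35, frames [21, 50, 76]
50 -> hit
76 -> hit
37 -> fault, evict 21, frames [50, 76, 37]
50 -> hit
37 -> hit
Page faults: 5.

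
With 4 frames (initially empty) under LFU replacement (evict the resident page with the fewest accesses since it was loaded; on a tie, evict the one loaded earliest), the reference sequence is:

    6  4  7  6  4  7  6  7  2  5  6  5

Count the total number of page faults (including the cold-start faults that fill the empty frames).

6 -> miss, frames [6]
4 -> miss, frames [6, 4]
7 -> miss, frames [6, 4, 7]
6 -> hit
4 -> hit
7 -> hit
6 -> hit
7 -> hit
2 -> miss, frames [6, 4, 7, 2]
5 -> miss, evict 2, frames [6, 4, 7, 5]
6 -> hit
5 -> hit
Page faults: 5.

5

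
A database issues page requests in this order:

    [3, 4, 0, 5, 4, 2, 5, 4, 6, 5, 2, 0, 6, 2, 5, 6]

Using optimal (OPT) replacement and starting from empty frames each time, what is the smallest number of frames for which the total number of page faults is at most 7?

f=1: 16 faults
f=2: 11 faults
f=3: 8 faults
f=4: 6 faults
f=5: 6 faults
f=6: 6 faults
Smallest f with faults ≤ 7 is 4.

4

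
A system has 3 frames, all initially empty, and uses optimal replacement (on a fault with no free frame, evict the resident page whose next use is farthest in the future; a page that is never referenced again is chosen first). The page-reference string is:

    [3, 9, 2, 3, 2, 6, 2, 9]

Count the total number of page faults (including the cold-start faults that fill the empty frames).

3 -> fault, frames [3]
9 -> fault, frames [3, 9]
2 -> fault, frames [3, 9, 2]
3 -> hit
2 -> hit
6 -> fault, evict 3, frames [9, 2, 6]
2 -> hit
9 -> hit
Page faults: 4.

4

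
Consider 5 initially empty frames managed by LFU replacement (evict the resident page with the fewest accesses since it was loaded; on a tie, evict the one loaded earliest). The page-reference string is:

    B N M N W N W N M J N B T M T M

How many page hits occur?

B → miss, frames {B}
N → miss, frames {B,N}
M → miss, frames {B,N,M}
N → hit
W → miss, frames {B,N,M,W}
N → hit
W → hit
N → hit
M → hit
J → miss, frames {B,N,M,W,J}
N → hit
B → hit
T → miss, evict J, frames {B,N,M,W,T}
M → hit
T → hit
M → hit
Hits: 10.

10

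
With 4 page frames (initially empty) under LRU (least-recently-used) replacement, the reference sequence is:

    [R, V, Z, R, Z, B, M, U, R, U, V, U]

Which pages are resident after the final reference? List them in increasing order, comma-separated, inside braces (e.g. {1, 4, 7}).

{M, R, U, V}

R -> fault, frames {R}
V -> fault, frames {R,V}
Z -> fault, frames {R,V,Z}
R -> hit
Z -> hit
B -> fault, frames {V,R,Z,B}
M -> fault, evict V, frames {R,Z,B,M}
U -> fault, evict R, frames {Z,B,M,U}
R -> fault, evict Z, frames {B,M,U,R}
U -> hit
V -> fault, evict B, frames {M,R,U,V}
U -> hit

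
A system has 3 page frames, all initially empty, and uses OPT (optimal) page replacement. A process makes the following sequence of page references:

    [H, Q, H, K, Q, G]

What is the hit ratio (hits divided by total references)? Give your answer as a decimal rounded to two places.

H: fault, frames [H]
Q: fault, frames [H, Q]
H: hit
K: fault, frames [H, Q, K]
Q: hit
G: fault, evict K, frames [H, Q, G]
Hits: 2 of 6 references → 2/6 = 0.3333.

0.33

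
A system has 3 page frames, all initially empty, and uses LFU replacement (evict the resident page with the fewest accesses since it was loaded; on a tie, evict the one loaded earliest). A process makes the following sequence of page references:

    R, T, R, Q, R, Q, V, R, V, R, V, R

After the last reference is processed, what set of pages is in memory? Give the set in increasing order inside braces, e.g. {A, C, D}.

{Q, R, V}

R → fault, frames {R}
T → fault, frames {R,T}
R → hit
Q → fault, frames {R,T,Q}
R → hit
Q → hit
V → fault, evict T, frames {R,Q,V}
R → hit
V → hit
R → hit
V → hit
R → hit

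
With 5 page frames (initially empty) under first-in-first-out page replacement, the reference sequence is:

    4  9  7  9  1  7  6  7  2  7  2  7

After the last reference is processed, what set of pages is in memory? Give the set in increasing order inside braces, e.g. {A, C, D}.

{1, 2, 6, 7, 9}

4: miss, frames [4]
9: miss, frames [4, 9]
7: miss, frames [4, 9, 7]
9: hit
1: miss, frames [4, 9, 7, 1]
7: hit
6: miss, frames [4, 9, 7, 1, 6]
7: hit
2: miss, evict 4, frames [9, 7, 1, 6, 2]
7: hit
2: hit
7: hit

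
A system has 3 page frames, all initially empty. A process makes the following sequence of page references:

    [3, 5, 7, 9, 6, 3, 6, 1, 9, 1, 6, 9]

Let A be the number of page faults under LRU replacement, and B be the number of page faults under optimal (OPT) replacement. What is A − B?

2

Under LRU: F F F F F F . F F . . . → 8 faults.
Under OPT: F F F F F . . F . . . . → 6 faults.
A − B = 8 − 6 = 2.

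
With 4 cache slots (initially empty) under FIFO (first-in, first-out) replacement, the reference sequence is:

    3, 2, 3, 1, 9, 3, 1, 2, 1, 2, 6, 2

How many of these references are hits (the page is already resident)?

3 → miss, frames {3}
2 → miss, frames {3,2}
3 → hit
1 → miss, frames {3,2,1}
9 → miss, frames {3,2,1,9}
3 → hit
1 → hit
2 → hit
1 → hit
2 → hit
6 → miss, evict 3, frames {2,1,9,6}
2 → hit
Hits: 7.

7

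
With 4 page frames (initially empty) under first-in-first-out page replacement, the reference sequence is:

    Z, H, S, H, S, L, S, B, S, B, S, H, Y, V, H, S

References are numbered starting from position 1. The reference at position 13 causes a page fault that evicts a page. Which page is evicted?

H

pos 1: Z → fault, frames (Z)
pos 2: H → fault, frames (Z H)
pos 3: S → fault, frames (Z H S)
pos 4: H → hit
pos 5: S → hit
pos 6: L → fault, frames (Z H S L)
pos 7: S → hit
pos 8: B → fault, evict Z, frames (H S L B)
pos 9: S → hit
pos 10: B → hit
pos 11: S → hit
pos 12: H → hit
pos 13: Y → fault, evict H, frames (S L B Y)
At position 13, page H is evicted.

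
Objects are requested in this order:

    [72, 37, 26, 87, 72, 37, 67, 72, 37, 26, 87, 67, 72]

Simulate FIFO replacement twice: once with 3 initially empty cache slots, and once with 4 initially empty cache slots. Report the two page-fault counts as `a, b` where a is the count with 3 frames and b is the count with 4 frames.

3 frames: F F F F F F F . . F F . F → 10 faults.
4 frames: F F F F . . F F F F F F F → 11 faults.
11 > 10: adding a frame increased faults — Belady's anomaly.

10, 11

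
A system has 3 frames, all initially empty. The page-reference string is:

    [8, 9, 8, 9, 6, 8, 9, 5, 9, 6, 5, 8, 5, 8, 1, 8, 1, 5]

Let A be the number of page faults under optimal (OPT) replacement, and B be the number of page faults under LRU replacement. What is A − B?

Under OPT: F F . . F . . F . . . F . . F . . . → 6 faults.
Under LRU: F F . . F . . F . F . F . . F . . . → 7 faults.
A − B = 6 − 7 = -1.

-1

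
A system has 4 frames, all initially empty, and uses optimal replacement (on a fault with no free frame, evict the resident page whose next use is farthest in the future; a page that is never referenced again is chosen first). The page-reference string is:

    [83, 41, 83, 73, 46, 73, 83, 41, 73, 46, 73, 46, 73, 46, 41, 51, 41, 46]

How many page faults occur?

5

83 -> fault, frames (83)
41 -> fault, frames (83 41)
83 -> hit
73 -> fault, frames (83 41 73)
46 -> fault, frames (83 41 73 46)
73 -> hit
83 -> hit
41 -> hit
73 -> hit
46 -> hit
73 -> hit
46 -> hit
73 -> hit
46 -> hit
41 -> hit
51 -> fault, evict 73, frames (83 41 46 51)
41 -> hit
46 -> hit
Page faults: 5.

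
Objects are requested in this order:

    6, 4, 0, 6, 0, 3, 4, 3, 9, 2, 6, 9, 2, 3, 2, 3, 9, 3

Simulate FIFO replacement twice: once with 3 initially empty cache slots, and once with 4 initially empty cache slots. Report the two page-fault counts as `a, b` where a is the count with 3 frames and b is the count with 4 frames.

3 frames: F F F . . F . . F F F . . F . . F . → 9 faults.
4 frames: F F F . . F . . F F F . . . . . . . → 7 faults.
7 < 9: adding a frame reduced faults, as is typical.

9, 7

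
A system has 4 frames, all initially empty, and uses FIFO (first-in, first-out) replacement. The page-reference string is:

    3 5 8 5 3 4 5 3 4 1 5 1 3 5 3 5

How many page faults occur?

7

3 → miss, frames (3)
5 → miss, frames (3 5)
8 → miss, frames (3 5 8)
5 → hit
3 → hit
4 → miss, frames (3 5 8 4)
5 → hit
3 → hit
4 → hit
1 → miss, evict 3, frames (5 8 4 1)
5 → hit
1 → hit
3 → miss, evict 5, frames (8 4 1 3)
5 → miss, evict 8, frames (4 1 3 5)
3 → hit
5 → hit
Page faults: 7.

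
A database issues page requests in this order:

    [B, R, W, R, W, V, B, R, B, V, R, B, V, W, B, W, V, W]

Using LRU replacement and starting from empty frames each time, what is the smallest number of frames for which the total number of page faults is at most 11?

3

f=1: 18 faults
f=2: 13 faults
f=3: 7 faults
f=4: 4 faults
Smallest f with faults ≤ 11 is 3.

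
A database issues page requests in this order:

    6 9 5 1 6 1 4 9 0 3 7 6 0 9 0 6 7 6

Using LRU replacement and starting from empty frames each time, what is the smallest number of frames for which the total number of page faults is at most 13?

4

f=1: 18 faults
f=2: 15 faults
f=3: 14 faults
f=4: 11 faults
f=5: 9 faults
f=6: 9 faults
f=7: 8 faults
f=8: 8 faults
Smallest f with faults ≤ 13 is 4.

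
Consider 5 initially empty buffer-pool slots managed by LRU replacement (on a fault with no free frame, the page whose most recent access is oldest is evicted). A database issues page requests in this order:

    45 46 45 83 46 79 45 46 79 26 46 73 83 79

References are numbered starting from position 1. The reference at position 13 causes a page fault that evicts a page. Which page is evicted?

pos 1: 45 -> miss, frames {45}
pos 2: 46 -> miss, frames {45,46}
pos 3: 45 -> hit
pos 4: 83 -> miss, frames {46,45,83}
pos 5: 46 -> hit
pos 6: 79 -> miss, frames {45,83,46,79}
pos 7: 45 -> hit
pos 8: 46 -> hit
pos 9: 79 -> hit
pos 10: 26 -> miss, frames {83,45,46,79,26}
pos 11: 46 -> hit
pos 12: 73 -> miss, evict 83, frames {45,79,26,46,73}
pos 13: 83 -> miss, evict 45, frames {79,26,46,73,83}
At position 13, page 45 is evicted.

45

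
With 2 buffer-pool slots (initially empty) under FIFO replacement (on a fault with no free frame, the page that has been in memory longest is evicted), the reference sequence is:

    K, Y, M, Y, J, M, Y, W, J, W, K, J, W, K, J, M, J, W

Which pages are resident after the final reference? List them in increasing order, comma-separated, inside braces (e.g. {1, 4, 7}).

{M, W}

K -> miss, frames {K}
Y -> miss, frames {K,Y}
M -> miss, evict K, frames {Y,M}
Y -> hit
J -> miss, evict Y, frames {M,J}
M -> hit
Y -> miss, evict M, frames {J,Y}
W -> miss, evict J, frames {Y,W}
J -> miss, evict Y, frames {W,J}
W -> hit
K -> miss, evict W, frames {J,K}
J -> hit
W -> miss, evict J, frames {K,W}
K -> hit
J -> miss, evict K, frames {W,J}
M -> miss, evict W, frames {J,M}
J -> hit
W -> miss, evict J, frames {M,W}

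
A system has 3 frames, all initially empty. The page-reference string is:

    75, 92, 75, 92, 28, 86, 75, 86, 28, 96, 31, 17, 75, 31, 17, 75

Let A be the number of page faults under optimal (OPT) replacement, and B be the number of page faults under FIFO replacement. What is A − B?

-2

Under OPT: F F . . F F . . . F F F . . . . → 7 faults.
Under FIFO: F F . . F F F . . F F F F . . . → 9 faults.
A − B = 7 − 9 = -2.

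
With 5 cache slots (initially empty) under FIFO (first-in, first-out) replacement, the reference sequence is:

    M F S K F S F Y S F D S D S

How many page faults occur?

6

M -> miss, frames {M}
F -> miss, frames {M,F}
S -> miss, frames {M,F,S}
K -> miss, frames {M,F,S,K}
F -> hit
S -> hit
F -> hit
Y -> miss, frames {M,F,S,K,Y}
S -> hit
F -> hit
D -> miss, evict M, frames {F,S,K,Y,D}
S -> hit
D -> hit
S -> hit
Page faults: 6.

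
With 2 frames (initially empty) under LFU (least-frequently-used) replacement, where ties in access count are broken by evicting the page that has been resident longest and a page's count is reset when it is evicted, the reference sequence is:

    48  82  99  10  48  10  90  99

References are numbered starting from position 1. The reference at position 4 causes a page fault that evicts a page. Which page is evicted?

82

pos 1: 48 -> miss, frames [48]
pos 2: 82 -> miss, frames [48, 82]
pos 3: 99 -> miss, evict 48, frames [82, 99]
pos 4: 10 -> miss, evict 82, frames [99, 10]
At position 4, page 82 is evicted.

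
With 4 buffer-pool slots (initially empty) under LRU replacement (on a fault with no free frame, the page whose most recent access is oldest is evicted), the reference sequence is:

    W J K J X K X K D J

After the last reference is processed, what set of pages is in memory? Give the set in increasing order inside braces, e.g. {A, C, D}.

W -> fault, frames {W}
J -> fault, frames {W,J}
K -> fault, frames {W,J,K}
J -> hit
X -> fault, frames {W,K,J,X}
K -> hit
X -> hit
K -> hit
D -> fault, evict W, frames {J,X,K,D}
J -> hit

{D, J, K, X}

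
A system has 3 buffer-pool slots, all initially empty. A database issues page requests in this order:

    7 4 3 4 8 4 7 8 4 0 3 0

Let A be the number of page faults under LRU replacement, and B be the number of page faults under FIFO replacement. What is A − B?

-1

Under LRU: F F F . F . F . . F F . → 7 faults.
Under FIFO: F F F . F . F . F F F . → 8 faults.
A − B = 7 − 8 = -1.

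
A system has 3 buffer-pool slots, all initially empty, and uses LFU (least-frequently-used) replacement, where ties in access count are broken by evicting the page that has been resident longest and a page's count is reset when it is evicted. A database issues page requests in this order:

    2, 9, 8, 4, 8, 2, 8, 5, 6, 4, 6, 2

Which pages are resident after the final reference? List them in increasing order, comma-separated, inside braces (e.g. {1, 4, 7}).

{2, 6, 8}

2 -> miss, frames {2}
9 -> miss, frames {2,9}
8 -> miss, frames {2,9,8}
4 -> miss, evict 2, frames {9,8,4}
8 -> hit
2 -> miss, evict 9, frames {8,4,2}
8 -> hit
5 -> miss, evict 4, frames {8,2,5}
6 -> miss, evict 2, frames {8,5,6}
4 -> miss, evict 5, frames {8,6,4}
6 -> hit
2 -> miss, evict 4, frames {8,6,2}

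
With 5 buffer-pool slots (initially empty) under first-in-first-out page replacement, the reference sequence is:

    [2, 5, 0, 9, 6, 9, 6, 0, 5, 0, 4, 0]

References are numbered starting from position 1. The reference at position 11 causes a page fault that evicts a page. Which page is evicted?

2

pos 1: 2: miss, frames {2}
pos 2: 5: miss, frames {2,5}
pos 3: 0: miss, frames {2,5,0}
pos 4: 9: miss, frames {2,5,0,9}
pos 5: 6: miss, frames {2,5,0,9,6}
pos 6: 9: hit
pos 7: 6: hit
pos 8: 0: hit
pos 9: 5: hit
pos 10: 0: hit
pos 11: 4: miss, evict 2, frames {5,0,9,6,4}
At position 11, page 2 is evicted.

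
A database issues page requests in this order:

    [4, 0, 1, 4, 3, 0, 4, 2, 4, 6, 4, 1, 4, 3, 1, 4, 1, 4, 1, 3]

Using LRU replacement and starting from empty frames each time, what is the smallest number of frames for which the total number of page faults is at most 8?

4

f=1: 20 faults
f=2: 14 faults
f=3: 9 faults
f=4: 8 faults
f=5: 8 faults
f=6: 6 faults
Smallest f with faults ≤ 8 is 4.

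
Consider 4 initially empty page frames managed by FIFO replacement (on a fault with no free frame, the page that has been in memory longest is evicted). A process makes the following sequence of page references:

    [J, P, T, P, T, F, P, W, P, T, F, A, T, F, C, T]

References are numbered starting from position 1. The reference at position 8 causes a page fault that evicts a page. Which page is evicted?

pos 1: J -> fault, frames [J]
pos 2: P -> fault, frames [J, P]
pos 3: T -> fault, frames [J, P, T]
pos 4: P -> hit
pos 5: T -> hit
pos 6: F -> fault, frames [J, P, T, F]
pos 7: P -> hit
pos 8: W -> fault, evict J, frames [P, T, F, W]
At position 8, page J is evicted.

J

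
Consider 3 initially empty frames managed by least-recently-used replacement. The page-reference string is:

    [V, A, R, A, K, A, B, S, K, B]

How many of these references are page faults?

7

V: miss, frames (V)
A: miss, frames (V A)
R: miss, frames (V A R)
A: hit
K: miss, evict V, frames (R A K)
A: hit
B: miss, evict R, frames (K A B)
S: miss, evict K, frames (A B S)
K: miss, evict A, frames (B S K)
B: hit
Page faults: 7.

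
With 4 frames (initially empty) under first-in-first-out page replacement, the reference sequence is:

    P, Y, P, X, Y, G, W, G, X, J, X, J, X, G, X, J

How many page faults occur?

6

P → fault, frames (P)
Y → fault, frames (P Y)
P → hit
X → fault, frames (P Y X)
Y → hit
G → fault, frames (P Y X G)
W → fault, evict P, frames (Y X G W)
G → hit
X → hit
J → fault, evict Y, frames (X G W J)
X → hit
J → hit
X → hit
G → hit
X → hit
J → hit
Page faults: 6.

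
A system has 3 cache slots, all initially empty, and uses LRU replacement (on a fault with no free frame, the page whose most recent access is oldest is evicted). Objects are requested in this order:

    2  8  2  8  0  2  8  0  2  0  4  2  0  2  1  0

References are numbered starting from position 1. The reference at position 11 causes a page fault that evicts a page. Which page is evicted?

8

pos 1: 2 -> miss, frames [2]
pos 2: 8 -> miss, frames [2, 8]
pos 3: 2 -> hit
pos 4: 8 -> hit
pos 5: 0 -> miss, frames [2, 8, 0]
pos 6: 2 -> hit
pos 7: 8 -> hit
pos 8: 0 -> hit
pos 9: 2 -> hit
pos 10: 0 -> hit
pos 11: 4 -> miss, evict 8, frames [2, 0, 4]
At position 11, page 8 is evicted.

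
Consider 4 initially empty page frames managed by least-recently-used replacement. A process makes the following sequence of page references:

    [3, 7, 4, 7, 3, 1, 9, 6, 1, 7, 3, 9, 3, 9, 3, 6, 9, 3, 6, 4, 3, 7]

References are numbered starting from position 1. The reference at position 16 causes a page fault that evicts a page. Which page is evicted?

1

pos 1: 3 → miss, frames [3]
pos 2: 7 → miss, frames [3, 7]
pos 3: 4 → miss, frames [3, 7, 4]
pos 4: 7 → hit
pos 5: 3 → hit
pos 6: 1 → miss, frames [4, 7, 3, 1]
pos 7: 9 → miss, evict 4, frames [7, 3, 1, 9]
pos 8: 6 → miss, evict 7, frames [3, 1, 9, 6]
pos 9: 1 → hit
pos 10: 7 → miss, evict 3, frames [9, 6, 1, 7]
pos 11: 3 → miss, evict 9, frames [6, 1, 7, 3]
pos 12: 9 → miss, evict 6, frames [1, 7, 3, 9]
pos 13: 3 → hit
pos 14: 9 → hit
pos 15: 3 → hit
pos 16: 6 → miss, evict 1, frames [7, 9, 3, 6]
At position 16, page 1 is evicted.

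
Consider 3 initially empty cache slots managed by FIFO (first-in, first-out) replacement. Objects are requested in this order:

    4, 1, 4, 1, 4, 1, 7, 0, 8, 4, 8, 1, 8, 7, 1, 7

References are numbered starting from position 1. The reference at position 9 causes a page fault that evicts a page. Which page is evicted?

1

pos 1: 4 → miss, frames [4]
pos 2: 1 → miss, frames [4, 1]
pos 3: 4 → hit
pos 4: 1 → hit
pos 5: 4 → hit
pos 6: 1 → hit
pos 7: 7 → miss, frames [4, 1, 7]
pos 8: 0 → miss, evict 4, frames [1, 7, 0]
pos 9: 8 → miss, evict 1, frames [7, 0, 8]
At position 9, page 1 is evicted.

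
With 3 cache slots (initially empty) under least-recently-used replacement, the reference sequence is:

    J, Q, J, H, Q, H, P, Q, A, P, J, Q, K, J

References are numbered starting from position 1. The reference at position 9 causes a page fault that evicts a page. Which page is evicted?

pos 1: J → miss, frames [J]
pos 2: Q → miss, frames [J, Q]
pos 3: J → hit
pos 4: H → miss, frames [Q, J, H]
pos 5: Q → hit
pos 6: H → hit
pos 7: P → miss, evict J, frames [Q, H, P]
pos 8: Q → hit
pos 9: A → miss, evict H, frames [P, Q, A]
At position 9, page H is evicted.

H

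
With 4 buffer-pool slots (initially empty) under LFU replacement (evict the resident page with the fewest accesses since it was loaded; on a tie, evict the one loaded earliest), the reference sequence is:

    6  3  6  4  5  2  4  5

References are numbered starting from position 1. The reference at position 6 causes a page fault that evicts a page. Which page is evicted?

pos 1: 6: miss, frames [6]
pos 2: 3: miss, frames [6, 3]
pos 3: 6: hit
pos 4: 4: miss, frames [6, 3, 4]
pos 5: 5: miss, frames [6, 3, 4, 5]
pos 6: 2: miss, evict 3, frames [6, 4, 5, 2]
At position 6, page 3 is evicted.

3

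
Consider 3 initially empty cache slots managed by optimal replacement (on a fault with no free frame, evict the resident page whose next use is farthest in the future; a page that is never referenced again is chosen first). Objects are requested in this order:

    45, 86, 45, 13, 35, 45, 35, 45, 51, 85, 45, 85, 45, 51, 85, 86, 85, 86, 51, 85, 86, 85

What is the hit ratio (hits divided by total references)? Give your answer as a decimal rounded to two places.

0.68

45 -> miss, frames (45)
86 -> miss, frames (45 86)
45 -> hit
13 -> miss, frames (45 86 13)
35 -> miss, evict 13, frames (45 86 35)
45 -> hit
35 -> hit
45 -> hit
51 -> miss, evict 35, frames (45 86 51)
85 -> miss, evict 86, frames (45 51 85)
45 -> hit
85 -> hit
45 -> hit
51 -> hit
85 -> hit
86 -> miss, evict 45, frames (51 85 86)
85 -> hit
86 -> hit
51 -> hit
85 -> hit
86 -> hit
85 -> hit
Hits: 15 of 22 references → 15/22 = 0.6818.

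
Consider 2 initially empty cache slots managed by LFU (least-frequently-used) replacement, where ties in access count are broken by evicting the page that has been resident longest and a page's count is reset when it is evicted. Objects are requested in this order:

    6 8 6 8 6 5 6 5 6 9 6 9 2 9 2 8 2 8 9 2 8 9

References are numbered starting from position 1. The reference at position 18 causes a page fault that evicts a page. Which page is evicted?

pos 1: 6: miss, frames [6]
pos 2: 8: miss, frames [6, 8]
pos 3: 6: hit
pos 4: 8: hit
pos 5: 6: hit
pos 6: 5: miss, evict 8, frames [6, 5]
pos 7: 6: hit
pos 8: 5: hit
pos 9: 6: hit
pos 10: 9: miss, evict 5, frames [6, 9]
pos 11: 6: hit
pos 12: 9: hit
pos 13: 2: miss, evict 9, frames [6, 2]
pos 14: 9: miss, evict 2, frames [6, 9]
pos 15: 2: miss, evict 9, frames [6, 2]
pos 16: 8: miss, evict 2, frames [6, 8]
pos 17: 2: miss, evict 8, frames [6, 2]
pos 18: 8: miss, evict 2, frames [6, 8]
At position 18, page 2 is evicted.

2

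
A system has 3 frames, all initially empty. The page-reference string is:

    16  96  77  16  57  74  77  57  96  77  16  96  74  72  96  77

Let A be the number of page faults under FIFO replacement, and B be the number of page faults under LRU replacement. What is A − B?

Under FIFO: F F F . F F . . F F F . F F F F → 12 faults.
Under LRU: F F F . F F F . F . F . F F . F → 11 faults.
A − B = 12 − 11 = 1.

1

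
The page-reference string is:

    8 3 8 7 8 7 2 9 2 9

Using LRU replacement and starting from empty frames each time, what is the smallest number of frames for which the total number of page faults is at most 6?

2

f=1: 10 faults
f=2: 5 faults
f=3: 5 faults
f=4: 5 faults
f=5: 5 faults
Smallest f with faults ≤ 6 is 2.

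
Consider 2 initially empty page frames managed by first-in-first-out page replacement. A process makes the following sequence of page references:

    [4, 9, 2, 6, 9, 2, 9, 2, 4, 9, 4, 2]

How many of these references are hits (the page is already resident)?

4 → fault, frames [4]
9 → fault, frames [4, 9]
2 → fault, evict 4, frames [9, 2]
6 → fault, evict 9, frames [2, 6]
9 → fault, evict 2, frames [6, 9]
2 → fault, evict 6, frames [9, 2]
9 → hit
2 → hit
4 → fault, evict 9, frames [2, 4]
9 → fault, evict 2, frames [4, 9]
4 → hit
2 → fault, evict 4, frames [9, 2]
Hits: 3.

3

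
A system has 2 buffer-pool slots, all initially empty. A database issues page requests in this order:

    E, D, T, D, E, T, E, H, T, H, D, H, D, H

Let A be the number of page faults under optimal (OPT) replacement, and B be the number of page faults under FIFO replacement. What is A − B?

-2

Under OPT: F F F . F . . F . . F . . . → 6 faults.
Under FIFO: F F F . F . . F F . F F . . → 8 faults.
A − B = 6 − 8 = -2.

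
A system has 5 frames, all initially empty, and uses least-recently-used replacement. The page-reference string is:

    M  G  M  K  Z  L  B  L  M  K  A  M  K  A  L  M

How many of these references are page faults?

M: fault, frames [M]
G: fault, frames [M, G]
M: hit
K: fault, frames [G, M, K]
Z: fault, frames [G, M, K, Z]
L: fault, frames [G, M, K, Z, L]
B: fault, evict G, frames [M, K, Z, L, B]
L: hit
M: hit
K: hit
A: fault, evict Z, frames [B, L, M, K, A]
M: hit
K: hit
A: hit
L: hit
M: hit
Page faults: 7.

7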